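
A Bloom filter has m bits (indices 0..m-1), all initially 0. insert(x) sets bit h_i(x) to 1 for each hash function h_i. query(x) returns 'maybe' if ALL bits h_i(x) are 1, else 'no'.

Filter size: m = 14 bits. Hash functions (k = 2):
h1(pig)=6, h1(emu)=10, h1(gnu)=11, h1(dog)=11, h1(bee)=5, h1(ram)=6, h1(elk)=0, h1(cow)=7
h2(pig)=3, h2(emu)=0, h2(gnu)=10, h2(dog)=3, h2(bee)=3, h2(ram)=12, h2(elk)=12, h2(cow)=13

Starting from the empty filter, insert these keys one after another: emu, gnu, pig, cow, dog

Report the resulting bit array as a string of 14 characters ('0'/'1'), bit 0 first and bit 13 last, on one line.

Answer: 10010011001101

Derivation:
Start: bits=00000000000000
After insert 'emu': sets bits 0 10 -> bits=10000000001000
After insert 'gnu': sets bits 10 11 -> bits=10000000001100
After insert 'pig': sets bits 3 6 -> bits=10010010001100
After insert 'cow': sets bits 7 13 -> bits=10010011001101
After insert 'dog': sets bits 3 11 -> bits=10010011001101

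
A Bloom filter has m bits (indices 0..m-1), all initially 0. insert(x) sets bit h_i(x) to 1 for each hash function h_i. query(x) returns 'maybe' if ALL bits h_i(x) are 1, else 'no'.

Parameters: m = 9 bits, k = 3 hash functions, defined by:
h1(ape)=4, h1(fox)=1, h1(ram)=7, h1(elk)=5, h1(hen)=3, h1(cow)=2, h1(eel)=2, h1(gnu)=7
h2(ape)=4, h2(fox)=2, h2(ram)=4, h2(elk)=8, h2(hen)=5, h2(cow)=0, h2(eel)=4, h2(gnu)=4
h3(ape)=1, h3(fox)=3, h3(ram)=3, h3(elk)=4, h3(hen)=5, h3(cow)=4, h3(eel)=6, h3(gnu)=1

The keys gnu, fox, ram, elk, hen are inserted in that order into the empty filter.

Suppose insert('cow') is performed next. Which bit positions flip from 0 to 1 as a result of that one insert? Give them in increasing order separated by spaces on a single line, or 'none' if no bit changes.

Start: bits=000000000
After insert 'gnu': sets bits 1 4 7 -> bits=010010010
After insert 'fox': sets bits 1 2 3 -> bits=011110010
After insert 'ram': sets bits 3 4 7 -> bits=011110010
After insert 'elk': sets bits 4 5 8 -> bits=011111011
After insert 'hen': sets bits 3 5 -> bits=011111011
insert 'cow' would touch bits 0 2 4; currently bit0=0, bit2=1, bit4=1
Bits that are 0 among those (would change 0->1): 0

Answer: 0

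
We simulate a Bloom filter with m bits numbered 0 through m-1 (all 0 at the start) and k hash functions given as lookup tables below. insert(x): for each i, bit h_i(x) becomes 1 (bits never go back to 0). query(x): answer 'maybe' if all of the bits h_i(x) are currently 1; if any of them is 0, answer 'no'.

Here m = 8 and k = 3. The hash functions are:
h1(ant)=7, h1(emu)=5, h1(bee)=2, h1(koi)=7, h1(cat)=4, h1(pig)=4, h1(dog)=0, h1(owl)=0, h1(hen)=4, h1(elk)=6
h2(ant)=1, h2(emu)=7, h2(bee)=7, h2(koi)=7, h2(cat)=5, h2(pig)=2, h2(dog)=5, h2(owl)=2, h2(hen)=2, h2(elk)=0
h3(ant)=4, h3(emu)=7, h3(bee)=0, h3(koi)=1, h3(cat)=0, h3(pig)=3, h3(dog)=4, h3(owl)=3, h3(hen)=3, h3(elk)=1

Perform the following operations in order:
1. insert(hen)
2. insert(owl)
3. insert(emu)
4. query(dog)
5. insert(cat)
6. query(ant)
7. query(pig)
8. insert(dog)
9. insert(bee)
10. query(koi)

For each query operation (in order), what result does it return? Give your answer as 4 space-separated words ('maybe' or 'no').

Answer: maybe no maybe no

Derivation:
Start: bits=00000000
Op 1: insert hen -> sets bits 2 3 4 -> bits=00111000
Op 2: insert owl -> sets bits 0 2 3 -> bits=10111000
Op 3: insert emu -> sets bits 5 7 -> bits=10111101
Op 4: query dog -> checks bit0=1, bit4=1, bit5=1 (all 1) -> maybe
Op 5: insert cat -> sets bits 0 4 5 -> bits=10111101
Op 6: query ant -> checks bit1=0, bit4=1, bit7=1 (has a 0) -> no
Op 7: query pig -> checks bit2=1, bit3=1, bit4=1 (all 1) -> maybe
Op 8: insert dog -> sets bits 0 4 5 -> bits=10111101
Op 9: insert bee -> sets bits 0 2 7 -> bits=10111101
Op 10: query koi -> checks bit1=0, bit7=1 (has a 0) -> no
Query results in order: maybe no maybe no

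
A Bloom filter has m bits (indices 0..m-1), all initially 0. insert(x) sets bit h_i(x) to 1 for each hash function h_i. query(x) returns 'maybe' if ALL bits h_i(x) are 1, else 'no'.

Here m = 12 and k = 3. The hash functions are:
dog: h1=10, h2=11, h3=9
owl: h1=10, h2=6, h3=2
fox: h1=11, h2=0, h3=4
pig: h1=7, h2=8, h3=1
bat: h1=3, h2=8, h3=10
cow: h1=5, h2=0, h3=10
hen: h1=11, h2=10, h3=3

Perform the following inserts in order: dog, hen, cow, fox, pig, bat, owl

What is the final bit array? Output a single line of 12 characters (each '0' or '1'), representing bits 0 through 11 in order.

Answer: 111111111111

Derivation:
Start: bits=000000000000
After insert 'dog': sets bits 9 10 11 -> bits=000000000111
After insert 'hen': sets bits 3 10 11 -> bits=000100000111
After insert 'cow': sets bits 0 5 10 -> bits=100101000111
After insert 'fox': sets bits 0 4 11 -> bits=100111000111
After insert 'pig': sets bits 1 7 8 -> bits=110111011111
After insert 'bat': sets bits 3 8 10 -> bits=110111011111
After insert 'owl': sets bits 2 6 10 -> bits=111111111111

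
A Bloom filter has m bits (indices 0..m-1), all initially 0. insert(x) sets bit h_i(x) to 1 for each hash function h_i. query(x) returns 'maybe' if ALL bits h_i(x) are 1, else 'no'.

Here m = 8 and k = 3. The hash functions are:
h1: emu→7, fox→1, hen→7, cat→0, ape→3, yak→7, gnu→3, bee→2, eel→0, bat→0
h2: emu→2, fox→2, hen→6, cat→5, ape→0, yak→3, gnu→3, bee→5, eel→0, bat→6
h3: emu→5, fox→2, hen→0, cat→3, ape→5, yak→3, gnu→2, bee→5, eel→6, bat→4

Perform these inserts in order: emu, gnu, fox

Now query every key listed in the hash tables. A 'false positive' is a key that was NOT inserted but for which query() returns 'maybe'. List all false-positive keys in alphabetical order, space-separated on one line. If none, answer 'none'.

Start: bits=00000000
After insert 'emu': sets bits 2 5 7 -> bits=00100101
After insert 'gnu': sets bits 2 3 -> bits=00110101
After insert 'fox': sets bits 1 2 -> bits=01110101
Not inserted: ape bat bee cat eel hen yak — query each against bits=01110101:
query ape: checks bit0=0, bit3=1, bit5=1 (has a 0) -> no => not a false positive
query bat: checks bit0=0, bit4=0, bit6=0 (has a 0) -> no => not a false positive
query bee: checks bit2=1, bit5=1 (all 1) -> maybe => FALSE POSITIVE
query cat: checks bit0=0, bit3=1, bit5=1 (has a 0) -> no => not a false positive
query eel: checks bit0=0, bit6=0 (has a 0) -> no => not a false positive
query hen: checks bit0=0, bit6=0, bit7=1 (has a 0) -> no => not a false positive
query yak: checks bit3=1, bit7=1 (all 1) -> maybe => FALSE POSITIVE
False positives (alphabetical): bee yak

Answer: bee yak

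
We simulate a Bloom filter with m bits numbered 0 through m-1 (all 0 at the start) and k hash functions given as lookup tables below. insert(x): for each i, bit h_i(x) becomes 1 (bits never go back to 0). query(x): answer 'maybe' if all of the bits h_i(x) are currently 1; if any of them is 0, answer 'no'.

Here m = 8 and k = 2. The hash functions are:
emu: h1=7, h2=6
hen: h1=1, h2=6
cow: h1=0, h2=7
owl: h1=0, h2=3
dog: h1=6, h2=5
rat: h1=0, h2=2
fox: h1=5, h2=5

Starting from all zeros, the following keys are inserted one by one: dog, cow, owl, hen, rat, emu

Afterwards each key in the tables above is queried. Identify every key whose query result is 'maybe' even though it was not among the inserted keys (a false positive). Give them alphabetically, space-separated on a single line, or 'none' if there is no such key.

Start: bits=00000000
After insert 'dog': sets bits 5 6 -> bits=00000110
After insert 'cow': sets bits 0 7 -> bits=10000111
After insert 'owl': sets bits 0 3 -> bits=10010111
After insert 'hen': sets bits 1 6 -> bits=11010111
After insert 'rat': sets bits 0 2 -> bits=11110111
After insert 'emu': sets bits 6 7 -> bits=11110111
Not inserted: fox — query each against bits=11110111:
query fox: checks bit5=1 (all 1) -> maybe => FALSE POSITIVE
False positives (alphabetical): fox

Answer: fox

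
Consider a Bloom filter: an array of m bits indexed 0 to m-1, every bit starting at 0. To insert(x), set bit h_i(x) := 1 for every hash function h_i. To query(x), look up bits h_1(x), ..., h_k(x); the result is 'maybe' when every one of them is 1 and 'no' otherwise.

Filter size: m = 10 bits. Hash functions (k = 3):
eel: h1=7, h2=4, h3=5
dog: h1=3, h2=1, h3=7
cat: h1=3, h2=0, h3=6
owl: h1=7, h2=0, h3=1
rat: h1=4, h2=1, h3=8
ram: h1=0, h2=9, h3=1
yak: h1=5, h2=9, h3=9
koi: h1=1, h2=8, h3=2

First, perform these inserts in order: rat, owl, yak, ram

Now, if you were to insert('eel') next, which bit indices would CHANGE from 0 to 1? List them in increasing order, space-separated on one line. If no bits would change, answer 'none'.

Start: bits=0000000000
After insert 'rat': sets bits 1 4 8 -> bits=0100100010
After insert 'owl': sets bits 0 1 7 -> bits=1100100110
After insert 'yak': sets bits 5 9 -> bits=1100110111
After insert 'ram': sets bits 0 1 9 -> bits=1100110111
insert 'eel' would touch bits 4 5 7; currently bit4=1, bit5=1, bit7=1
Bits that are 0 among those (would change 0->1): none

Answer: none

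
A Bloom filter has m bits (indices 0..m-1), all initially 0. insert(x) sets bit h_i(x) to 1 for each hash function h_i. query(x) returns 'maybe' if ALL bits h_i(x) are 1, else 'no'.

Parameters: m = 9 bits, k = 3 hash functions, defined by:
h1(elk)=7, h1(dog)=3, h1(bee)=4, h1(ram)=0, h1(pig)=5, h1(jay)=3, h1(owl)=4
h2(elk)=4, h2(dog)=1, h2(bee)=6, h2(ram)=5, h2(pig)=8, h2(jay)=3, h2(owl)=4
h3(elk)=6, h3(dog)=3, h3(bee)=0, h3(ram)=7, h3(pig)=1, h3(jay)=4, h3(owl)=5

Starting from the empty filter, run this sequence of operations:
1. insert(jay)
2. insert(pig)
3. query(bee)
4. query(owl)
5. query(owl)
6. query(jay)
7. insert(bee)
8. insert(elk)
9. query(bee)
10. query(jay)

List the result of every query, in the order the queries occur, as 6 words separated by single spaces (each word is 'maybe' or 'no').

Start: bits=000000000
Op 1: insert jay -> sets bits 3 4 -> bits=000110000
Op 2: insert pig -> sets bits 1 5 8 -> bits=010111001
Op 3: query bee -> checks bit0=0, bit4=1, bit6=0 (has a 0) -> no
Op 4: query owl -> checks bit4=1, bit5=1 (all 1) -> maybe
Op 5: query owl -> checks bit4=1, bit5=1 (all 1) -> maybe
Op 6: query jay -> checks bit3=1, bit4=1 (all 1) -> maybe
Op 7: insert bee -> sets bits 0 4 6 -> bits=110111101
Op 8: insert elk -> sets bits 4 6 7 -> bits=110111111
Op 9: query bee -> checks bit0=1, bit4=1, bit6=1 (all 1) -> maybe
Op 10: query jay -> checks bit3=1, bit4=1 (all 1) -> maybe
Query results in order: no maybe maybe maybe maybe maybe

Answer: no maybe maybe maybe maybe maybe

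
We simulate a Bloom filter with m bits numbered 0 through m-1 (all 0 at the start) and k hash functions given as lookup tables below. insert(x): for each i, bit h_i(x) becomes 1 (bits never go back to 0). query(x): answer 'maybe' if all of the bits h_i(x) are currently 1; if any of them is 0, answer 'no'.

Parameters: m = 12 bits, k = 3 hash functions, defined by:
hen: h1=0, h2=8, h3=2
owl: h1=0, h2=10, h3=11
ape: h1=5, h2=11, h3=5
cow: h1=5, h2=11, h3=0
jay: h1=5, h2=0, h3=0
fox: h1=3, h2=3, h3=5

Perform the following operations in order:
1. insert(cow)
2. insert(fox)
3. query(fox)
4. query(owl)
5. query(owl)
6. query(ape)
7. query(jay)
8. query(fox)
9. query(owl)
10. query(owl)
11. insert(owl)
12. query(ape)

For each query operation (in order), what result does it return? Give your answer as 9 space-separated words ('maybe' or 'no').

Start: bits=000000000000
Op 1: insert cow -> sets bits 0 5 11 -> bits=100001000001
Op 2: insert fox -> sets bits 3 5 -> bits=100101000001
Op 3: query fox -> checks bit3=1, bit5=1 (all 1) -> maybe
Op 4: query owl -> checks bit0=1, bit10=0, bit11=1 (has a 0) -> no
Op 5: query owl -> checks bit0=1, bit10=0, bit11=1 (has a 0) -> no
Op 6: query ape -> checks bit5=1, bit11=1 (all 1) -> maybe
Op 7: query jay -> checks bit0=1, bit5=1 (all 1) -> maybe
Op 8: query fox -> checks bit3=1, bit5=1 (all 1) -> maybe
Op 9: query owl -> checks bit0=1, bit10=0, bit11=1 (has a 0) -> no
Op 10: query owl -> checks bit0=1, bit10=0, bit11=1 (has a 0) -> no
Op 11: insert owl -> sets bits 0 10 11 -> bits=100101000011
Op 12: query ape -> checks bit5=1, bit11=1 (all 1) -> maybe
Query results in order: maybe no no maybe maybe maybe no no maybe

Answer: maybe no no maybe maybe maybe no no maybe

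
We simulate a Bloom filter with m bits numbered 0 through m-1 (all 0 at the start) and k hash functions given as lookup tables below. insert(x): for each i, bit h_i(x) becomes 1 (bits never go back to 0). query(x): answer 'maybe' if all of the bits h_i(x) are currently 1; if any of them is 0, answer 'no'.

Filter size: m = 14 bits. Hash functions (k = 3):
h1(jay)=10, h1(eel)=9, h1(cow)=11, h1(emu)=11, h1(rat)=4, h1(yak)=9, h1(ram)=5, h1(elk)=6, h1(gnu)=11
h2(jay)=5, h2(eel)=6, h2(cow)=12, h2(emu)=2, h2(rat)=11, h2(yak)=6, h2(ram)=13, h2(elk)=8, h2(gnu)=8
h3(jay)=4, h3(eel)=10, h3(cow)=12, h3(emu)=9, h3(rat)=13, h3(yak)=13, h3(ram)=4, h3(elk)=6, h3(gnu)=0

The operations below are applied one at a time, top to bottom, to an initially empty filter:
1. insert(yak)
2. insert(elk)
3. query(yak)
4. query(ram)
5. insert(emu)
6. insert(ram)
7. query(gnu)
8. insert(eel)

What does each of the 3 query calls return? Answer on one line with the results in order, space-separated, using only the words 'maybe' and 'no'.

Start: bits=00000000000000
Op 1: insert yak -> sets bits 6 9 13 -> bits=00000010010001
Op 2: insert elk -> sets bits 6 8 -> bits=00000010110001
Op 3: query yak -> checks bit6=1, bit9=1, bit13=1 (all 1) -> maybe
Op 4: query ram -> checks bit4=0, bit5=0, bit13=1 (has a 0) -> no
Op 5: insert emu -> sets bits 2 9 11 -> bits=00100010110101
Op 6: insert ram -> sets bits 4 5 13 -> bits=00101110110101
Op 7: query gnu -> checks bit0=0, bit8=1, bit11=1 (has a 0) -> no
Op 8: insert eel -> sets bits 6 9 10 -> bits=00101110111101
Query results in order: maybe no no

Answer: maybe no no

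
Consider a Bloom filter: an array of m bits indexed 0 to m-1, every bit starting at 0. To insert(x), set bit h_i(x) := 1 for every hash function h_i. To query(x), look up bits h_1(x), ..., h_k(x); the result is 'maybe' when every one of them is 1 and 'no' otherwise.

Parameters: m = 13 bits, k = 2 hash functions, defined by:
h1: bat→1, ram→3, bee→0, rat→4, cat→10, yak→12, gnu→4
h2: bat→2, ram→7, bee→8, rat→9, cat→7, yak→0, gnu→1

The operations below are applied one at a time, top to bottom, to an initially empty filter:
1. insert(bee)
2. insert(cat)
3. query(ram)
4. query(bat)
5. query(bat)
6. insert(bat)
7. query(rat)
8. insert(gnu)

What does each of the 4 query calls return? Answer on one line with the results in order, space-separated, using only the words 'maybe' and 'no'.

Start: bits=0000000000000
Op 1: insert bee -> sets bits 0 8 -> bits=1000000010000
Op 2: insert cat -> sets bits 7 10 -> bits=1000000110100
Op 3: query ram -> checks bit3=0, bit7=1 (has a 0) -> no
Op 4: query bat -> checks bit1=0, bit2=0 (has a 0) -> no
Op 5: query bat -> checks bit1=0, bit2=0 (has a 0) -> no
Op 6: insert bat -> sets bits 1 2 -> bits=1110000110100
Op 7: query rat -> checks bit4=0, bit9=0 (has a 0) -> no
Op 8: insert gnu -> sets bits 1 4 -> bits=1110100110100
Query results in order: no no no no

Answer: no no no no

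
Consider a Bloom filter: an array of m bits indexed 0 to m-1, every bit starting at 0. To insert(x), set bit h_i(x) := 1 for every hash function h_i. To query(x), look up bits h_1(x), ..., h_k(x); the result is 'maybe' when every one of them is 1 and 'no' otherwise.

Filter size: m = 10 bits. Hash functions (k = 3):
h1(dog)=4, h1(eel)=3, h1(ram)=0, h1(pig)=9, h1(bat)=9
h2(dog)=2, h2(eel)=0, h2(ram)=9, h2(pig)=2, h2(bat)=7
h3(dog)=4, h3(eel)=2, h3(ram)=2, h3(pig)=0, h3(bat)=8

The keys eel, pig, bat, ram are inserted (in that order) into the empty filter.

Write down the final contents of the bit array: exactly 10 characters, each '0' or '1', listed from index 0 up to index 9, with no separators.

Start: bits=0000000000
After insert 'eel': sets bits 0 2 3 -> bits=1011000000
After insert 'pig': sets bits 0 2 9 -> bits=1011000001
After insert 'bat': sets bits 7 8 9 -> bits=1011000111
After insert 'ram': sets bits 0 2 9 -> bits=1011000111

Answer: 1011000111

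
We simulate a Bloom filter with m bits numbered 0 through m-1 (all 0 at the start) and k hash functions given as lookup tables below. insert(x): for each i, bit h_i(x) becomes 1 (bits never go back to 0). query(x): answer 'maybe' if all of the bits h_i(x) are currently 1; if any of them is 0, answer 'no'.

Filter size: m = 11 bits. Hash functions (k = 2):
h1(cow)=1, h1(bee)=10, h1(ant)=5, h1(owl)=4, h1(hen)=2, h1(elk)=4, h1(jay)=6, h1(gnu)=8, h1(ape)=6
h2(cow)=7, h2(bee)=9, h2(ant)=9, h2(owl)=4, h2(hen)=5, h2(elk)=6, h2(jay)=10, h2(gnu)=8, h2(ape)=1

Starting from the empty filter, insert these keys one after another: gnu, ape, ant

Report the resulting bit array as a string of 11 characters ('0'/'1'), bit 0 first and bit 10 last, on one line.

Answer: 01000110110

Derivation:
Start: bits=00000000000
After insert 'gnu': sets bits 8 -> bits=00000000100
After insert 'ape': sets bits 1 6 -> bits=01000010100
After insert 'ant': sets bits 5 9 -> bits=01000110110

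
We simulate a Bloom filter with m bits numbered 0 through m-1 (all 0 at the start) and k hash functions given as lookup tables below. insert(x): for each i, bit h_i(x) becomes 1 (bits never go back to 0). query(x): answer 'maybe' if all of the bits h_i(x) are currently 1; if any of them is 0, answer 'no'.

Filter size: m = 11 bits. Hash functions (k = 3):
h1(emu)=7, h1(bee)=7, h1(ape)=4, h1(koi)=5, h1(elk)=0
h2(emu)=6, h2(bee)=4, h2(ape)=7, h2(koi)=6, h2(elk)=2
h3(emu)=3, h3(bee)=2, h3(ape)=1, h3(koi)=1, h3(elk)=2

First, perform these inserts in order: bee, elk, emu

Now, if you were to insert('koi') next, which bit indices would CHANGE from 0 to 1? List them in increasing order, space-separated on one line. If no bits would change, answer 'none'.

Answer: 1 5

Derivation:
Start: bits=00000000000
After insert 'bee': sets bits 2 4 7 -> bits=00101001000
After insert 'elk': sets bits 0 2 -> bits=10101001000
After insert 'emu': sets bits 3 6 7 -> bits=10111011000
insert 'koi' would touch bits 1 5 6; currently bit1=0, bit5=0, bit6=1
Bits that are 0 among those (would change 0->1): 1 5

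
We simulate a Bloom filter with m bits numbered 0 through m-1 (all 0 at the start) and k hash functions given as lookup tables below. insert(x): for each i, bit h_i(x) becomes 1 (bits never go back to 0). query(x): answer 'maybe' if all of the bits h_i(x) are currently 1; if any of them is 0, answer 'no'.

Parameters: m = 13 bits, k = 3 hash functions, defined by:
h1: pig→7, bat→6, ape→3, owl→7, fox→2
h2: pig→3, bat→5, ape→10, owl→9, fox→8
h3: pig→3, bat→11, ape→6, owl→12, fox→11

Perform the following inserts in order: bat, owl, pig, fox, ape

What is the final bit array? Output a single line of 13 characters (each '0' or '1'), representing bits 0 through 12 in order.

Answer: 0011011111111

Derivation:
Start: bits=0000000000000
After insert 'bat': sets bits 5 6 11 -> bits=0000011000010
After insert 'owl': sets bits 7 9 12 -> bits=0000011101011
After insert 'pig': sets bits 3 7 -> bits=0001011101011
After insert 'fox': sets bits 2 8 11 -> bits=0011011111011
After insert 'ape': sets bits 3 6 10 -> bits=0011011111111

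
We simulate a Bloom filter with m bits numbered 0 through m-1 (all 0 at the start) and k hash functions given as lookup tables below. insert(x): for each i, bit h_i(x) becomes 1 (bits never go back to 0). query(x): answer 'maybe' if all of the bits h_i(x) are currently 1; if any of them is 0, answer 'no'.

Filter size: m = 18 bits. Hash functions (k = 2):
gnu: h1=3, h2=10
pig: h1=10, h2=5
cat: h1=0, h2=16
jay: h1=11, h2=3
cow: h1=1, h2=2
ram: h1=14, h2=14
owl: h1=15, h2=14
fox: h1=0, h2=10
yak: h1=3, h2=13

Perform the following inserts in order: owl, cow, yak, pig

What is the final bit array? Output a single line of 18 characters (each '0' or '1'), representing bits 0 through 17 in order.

Start: bits=000000000000000000
After insert 'owl': sets bits 14 15 -> bits=000000000000001100
After insert 'cow': sets bits 1 2 -> bits=011000000000001100
After insert 'yak': sets bits 3 13 -> bits=011100000000011100
After insert 'pig': sets bits 5 10 -> bits=011101000010011100

Answer: 011101000010011100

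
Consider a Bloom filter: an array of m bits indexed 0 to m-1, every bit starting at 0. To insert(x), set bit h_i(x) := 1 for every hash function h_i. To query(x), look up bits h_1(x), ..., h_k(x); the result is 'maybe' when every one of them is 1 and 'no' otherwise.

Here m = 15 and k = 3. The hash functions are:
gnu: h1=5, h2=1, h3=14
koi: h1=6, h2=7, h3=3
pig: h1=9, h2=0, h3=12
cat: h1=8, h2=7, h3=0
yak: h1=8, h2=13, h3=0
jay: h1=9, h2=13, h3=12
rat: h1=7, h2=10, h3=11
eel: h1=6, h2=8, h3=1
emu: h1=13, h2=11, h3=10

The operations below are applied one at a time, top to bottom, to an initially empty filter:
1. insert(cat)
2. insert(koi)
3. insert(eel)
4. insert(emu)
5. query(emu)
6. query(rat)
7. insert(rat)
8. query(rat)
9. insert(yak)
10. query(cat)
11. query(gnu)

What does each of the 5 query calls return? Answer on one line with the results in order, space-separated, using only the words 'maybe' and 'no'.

Start: bits=000000000000000
Op 1: insert cat -> sets bits 0 7 8 -> bits=100000011000000
Op 2: insert koi -> sets bits 3 6 7 -> bits=100100111000000
Op 3: insert eel -> sets bits 1 6 8 -> bits=110100111000000
Op 4: insert emu -> sets bits 10 11 13 -> bits=110100111011010
Op 5: query emu -> checks bit10=1, bit11=1, bit13=1 (all 1) -> maybe
Op 6: query rat -> checks bit7=1, bit10=1, bit11=1 (all 1) -> maybe
Op 7: insert rat -> sets bits 7 10 11 -> bits=110100111011010
Op 8: query rat -> checks bit7=1, bit10=1, bit11=1 (all 1) -> maybe
Op 9: insert yak -> sets bits 0 8 13 -> bits=110100111011010
Op 10: query cat -> checks bit0=1, bit7=1, bit8=1 (all 1) -> maybe
Op 11: query gnu -> checks bit1=1, bit5=0, bit14=0 (has a 0) -> no
Query results in order: maybe maybe maybe maybe no

Answer: maybe maybe maybe maybe no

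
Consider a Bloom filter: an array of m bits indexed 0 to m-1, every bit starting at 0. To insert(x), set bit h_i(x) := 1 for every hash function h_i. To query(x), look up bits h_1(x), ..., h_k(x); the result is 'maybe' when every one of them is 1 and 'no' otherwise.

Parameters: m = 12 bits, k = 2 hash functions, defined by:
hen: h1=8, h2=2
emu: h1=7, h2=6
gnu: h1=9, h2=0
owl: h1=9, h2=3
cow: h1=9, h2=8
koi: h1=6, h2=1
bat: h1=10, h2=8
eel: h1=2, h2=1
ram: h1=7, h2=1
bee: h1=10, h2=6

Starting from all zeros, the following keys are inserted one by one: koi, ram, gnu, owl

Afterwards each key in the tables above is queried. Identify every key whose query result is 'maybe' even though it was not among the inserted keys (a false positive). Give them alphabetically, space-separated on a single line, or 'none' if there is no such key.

Answer: emu

Derivation:
Start: bits=000000000000
After insert 'koi': sets bits 1 6 -> bits=010000100000
After insert 'ram': sets bits 1 7 -> bits=010000110000
After insert 'gnu': sets bits 0 9 -> bits=110000110100
After insert 'owl': sets bits 3 9 -> bits=110100110100
Not inserted: bat bee cow eel emu hen — query each against bits=110100110100:
query bat: checks bit8=0, bit10=0 (has a 0) -> no => not a false positive
query bee: checks bit6=1, bit10=0 (has a 0) -> no => not a false positive
query cow: checks bit8=0, bit9=1 (has a 0) -> no => not a false positive
query eel: checks bit1=1, bit2=0 (has a 0) -> no => not a false positive
query emu: checks bit6=1, bit7=1 (all 1) -> maybe => FALSE POSITIVE
query hen: checks bit2=0, bit8=0 (has a 0) -> no => not a false positive
False positives (alphabetical): emu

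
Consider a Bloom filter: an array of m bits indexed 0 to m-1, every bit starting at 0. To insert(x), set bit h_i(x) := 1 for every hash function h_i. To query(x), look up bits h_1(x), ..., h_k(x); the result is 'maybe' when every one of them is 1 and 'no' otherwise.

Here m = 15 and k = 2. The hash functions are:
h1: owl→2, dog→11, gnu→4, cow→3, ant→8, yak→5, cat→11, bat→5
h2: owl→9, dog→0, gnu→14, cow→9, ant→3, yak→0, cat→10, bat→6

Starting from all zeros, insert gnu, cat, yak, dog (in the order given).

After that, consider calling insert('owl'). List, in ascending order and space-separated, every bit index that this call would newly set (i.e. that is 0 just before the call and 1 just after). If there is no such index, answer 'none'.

Start: bits=000000000000000
After insert 'gnu': sets bits 4 14 -> bits=000010000000001
After insert 'cat': sets bits 10 11 -> bits=000010000011001
After insert 'yak': sets bits 0 5 -> bits=100011000011001
After insert 'dog': sets bits 0 11 -> bits=100011000011001
insert 'owl' would touch bits 2 9; currently bit2=0, bit9=0
Bits that are 0 among those (would change 0->1): 2 9

Answer: 2 9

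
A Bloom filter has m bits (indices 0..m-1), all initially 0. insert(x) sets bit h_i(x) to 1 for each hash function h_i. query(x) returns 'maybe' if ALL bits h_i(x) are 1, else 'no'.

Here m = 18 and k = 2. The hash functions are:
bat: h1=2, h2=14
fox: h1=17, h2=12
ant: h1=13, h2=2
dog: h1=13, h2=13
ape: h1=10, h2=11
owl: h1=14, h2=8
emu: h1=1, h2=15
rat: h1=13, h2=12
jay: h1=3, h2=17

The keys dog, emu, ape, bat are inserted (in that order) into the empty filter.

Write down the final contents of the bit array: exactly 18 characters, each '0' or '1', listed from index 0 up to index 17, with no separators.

Answer: 011000000011011100

Derivation:
Start: bits=000000000000000000
After insert 'dog': sets bits 13 -> bits=000000000000010000
After insert 'emu': sets bits 1 15 -> bits=010000000000010100
After insert 'ape': sets bits 10 11 -> bits=010000000011010100
After insert 'bat': sets bits 2 14 -> bits=011000000011011100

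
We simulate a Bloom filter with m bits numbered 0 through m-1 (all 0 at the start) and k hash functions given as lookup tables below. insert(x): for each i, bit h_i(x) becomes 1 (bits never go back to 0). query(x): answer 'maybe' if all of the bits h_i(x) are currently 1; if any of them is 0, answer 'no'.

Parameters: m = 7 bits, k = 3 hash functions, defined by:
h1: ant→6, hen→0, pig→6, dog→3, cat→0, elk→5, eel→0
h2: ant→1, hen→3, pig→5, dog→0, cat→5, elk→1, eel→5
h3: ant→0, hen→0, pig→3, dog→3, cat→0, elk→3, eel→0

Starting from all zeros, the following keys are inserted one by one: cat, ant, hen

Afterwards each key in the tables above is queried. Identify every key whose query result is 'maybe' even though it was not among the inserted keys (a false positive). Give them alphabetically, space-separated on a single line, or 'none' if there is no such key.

Start: bits=0000000
After insert 'cat': sets bits 0 5 -> bits=1000010
After insert 'ant': sets bits 0 1 6 -> bits=1100011
After insert 'hen': sets bits 0 3 -> bits=1101011
Not inserted: dog eel elk pig — query each against bits=1101011:
query dog: checks bit0=1, bit3=1 (all 1) -> maybe => FALSE POSITIVE
query eel: checks bit0=1, bit5=1 (all 1) -> maybe => FALSE POSITIVE
query elk: checks bit1=1, bit3=1, bit5=1 (all 1) -> maybe => FALSE POSITIVE
query pig: checks bit3=1, bit5=1, bit6=1 (all 1) -> maybe => FALSE POSITIVE
False positives (alphabetical): dog eel elk pig

Answer: dog eel elk pig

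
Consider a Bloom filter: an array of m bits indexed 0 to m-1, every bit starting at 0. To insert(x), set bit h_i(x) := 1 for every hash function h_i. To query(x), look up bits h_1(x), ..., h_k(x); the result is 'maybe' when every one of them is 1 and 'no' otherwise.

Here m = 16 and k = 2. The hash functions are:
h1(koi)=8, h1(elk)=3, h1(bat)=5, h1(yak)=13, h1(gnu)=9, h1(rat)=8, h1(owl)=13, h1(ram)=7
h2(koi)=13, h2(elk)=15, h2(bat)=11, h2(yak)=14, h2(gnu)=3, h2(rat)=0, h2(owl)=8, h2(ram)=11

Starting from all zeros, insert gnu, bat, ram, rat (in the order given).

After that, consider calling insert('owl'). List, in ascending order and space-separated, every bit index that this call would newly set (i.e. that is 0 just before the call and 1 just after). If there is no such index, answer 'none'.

Start: bits=0000000000000000
After insert 'gnu': sets bits 3 9 -> bits=0001000001000000
After insert 'bat': sets bits 5 11 -> bits=0001010001010000
After insert 'ram': sets bits 7 11 -> bits=0001010101010000
After insert 'rat': sets bits 0 8 -> bits=1001010111010000
insert 'owl' would touch bits 8 13; currently bit8=1, bit13=0
Bits that are 0 among those (would change 0->1): 13

Answer: 13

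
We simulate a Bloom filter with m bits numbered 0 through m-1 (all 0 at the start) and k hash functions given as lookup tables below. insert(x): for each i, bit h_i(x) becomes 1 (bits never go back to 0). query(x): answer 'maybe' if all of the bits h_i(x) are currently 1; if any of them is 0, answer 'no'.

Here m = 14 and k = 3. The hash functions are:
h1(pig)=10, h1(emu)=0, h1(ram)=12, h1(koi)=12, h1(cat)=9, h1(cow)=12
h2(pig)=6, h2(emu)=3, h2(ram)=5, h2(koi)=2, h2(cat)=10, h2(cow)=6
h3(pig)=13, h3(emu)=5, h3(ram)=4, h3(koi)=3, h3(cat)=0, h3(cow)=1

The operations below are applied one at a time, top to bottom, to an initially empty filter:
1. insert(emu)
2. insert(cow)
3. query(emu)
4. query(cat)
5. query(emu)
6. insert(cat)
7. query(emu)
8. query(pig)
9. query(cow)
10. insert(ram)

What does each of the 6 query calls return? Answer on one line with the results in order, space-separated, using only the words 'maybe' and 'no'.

Start: bits=00000000000000
Op 1: insert emu -> sets bits 0 3 5 -> bits=10010100000000
Op 2: insert cow -> sets bits 1 6 12 -> bits=11010110000010
Op 3: query emu -> checks bit0=1, bit3=1, bit5=1 (all 1) -> maybe
Op 4: query cat -> checks bit0=1, bit9=0, bit10=0 (has a 0) -> no
Op 5: query emu -> checks bit0=1, bit3=1, bit5=1 (all 1) -> maybe
Op 6: insert cat -> sets bits 0 9 10 -> bits=11010110011010
Op 7: query emu -> checks bit0=1, bit3=1, bit5=1 (all 1) -> maybe
Op 8: query pig -> checks bit6=1, bit10=1, bit13=0 (has a 0) -> no
Op 9: query cow -> checks bit1=1, bit6=1, bit12=1 (all 1) -> maybe
Op 10: insert ram -> sets bits 4 5 12 -> bits=11011110011010
Query results in order: maybe no maybe maybe no maybe

Answer: maybe no maybe maybe no maybe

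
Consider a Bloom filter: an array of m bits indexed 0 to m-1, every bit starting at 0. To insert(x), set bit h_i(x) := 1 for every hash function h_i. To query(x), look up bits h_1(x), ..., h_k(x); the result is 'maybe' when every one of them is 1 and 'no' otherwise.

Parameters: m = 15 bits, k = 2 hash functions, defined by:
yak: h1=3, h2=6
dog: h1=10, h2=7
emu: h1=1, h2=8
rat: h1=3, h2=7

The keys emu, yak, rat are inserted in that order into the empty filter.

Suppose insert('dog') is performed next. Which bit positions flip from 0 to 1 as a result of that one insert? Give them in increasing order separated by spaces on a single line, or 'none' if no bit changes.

Start: bits=000000000000000
After insert 'emu': sets bits 1 8 -> bits=010000001000000
After insert 'yak': sets bits 3 6 -> bits=010100101000000
After insert 'rat': sets bits 3 7 -> bits=010100111000000
insert 'dog' would touch bits 7 10; currently bit7=1, bit10=0
Bits that are 0 among those (would change 0->1): 10

Answer: 10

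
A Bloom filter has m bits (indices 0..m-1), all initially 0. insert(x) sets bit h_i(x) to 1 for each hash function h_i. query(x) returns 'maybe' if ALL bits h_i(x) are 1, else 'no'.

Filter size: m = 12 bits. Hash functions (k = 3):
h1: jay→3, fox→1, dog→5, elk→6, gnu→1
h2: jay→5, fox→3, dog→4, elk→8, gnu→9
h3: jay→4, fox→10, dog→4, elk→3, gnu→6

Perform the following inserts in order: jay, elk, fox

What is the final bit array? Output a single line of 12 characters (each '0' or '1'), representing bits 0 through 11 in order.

Answer: 010111101010

Derivation:
Start: bits=000000000000
After insert 'jay': sets bits 3 4 5 -> bits=000111000000
After insert 'elk': sets bits 3 6 8 -> bits=000111101000
After insert 'fox': sets bits 1 3 10 -> bits=010111101010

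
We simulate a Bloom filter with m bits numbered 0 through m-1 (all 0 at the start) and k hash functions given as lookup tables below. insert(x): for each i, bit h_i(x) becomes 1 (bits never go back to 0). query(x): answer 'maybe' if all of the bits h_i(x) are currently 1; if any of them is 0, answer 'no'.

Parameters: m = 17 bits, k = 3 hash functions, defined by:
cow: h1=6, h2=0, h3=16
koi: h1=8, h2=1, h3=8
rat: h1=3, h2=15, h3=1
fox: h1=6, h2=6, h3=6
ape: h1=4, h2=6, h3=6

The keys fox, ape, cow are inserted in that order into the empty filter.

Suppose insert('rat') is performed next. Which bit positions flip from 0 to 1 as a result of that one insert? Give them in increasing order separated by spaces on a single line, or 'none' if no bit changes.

Start: bits=00000000000000000
After insert 'fox': sets bits 6 -> bits=00000010000000000
After insert 'ape': sets bits 4 6 -> bits=00001010000000000
After insert 'cow': sets bits 0 6 16 -> bits=10001010000000001
insert 'rat' would touch bits 1 3 15; currently bit1=0, bit3=0, bit15=0
Bits that are 0 among those (would change 0->1): 1 3 15

Answer: 1 3 15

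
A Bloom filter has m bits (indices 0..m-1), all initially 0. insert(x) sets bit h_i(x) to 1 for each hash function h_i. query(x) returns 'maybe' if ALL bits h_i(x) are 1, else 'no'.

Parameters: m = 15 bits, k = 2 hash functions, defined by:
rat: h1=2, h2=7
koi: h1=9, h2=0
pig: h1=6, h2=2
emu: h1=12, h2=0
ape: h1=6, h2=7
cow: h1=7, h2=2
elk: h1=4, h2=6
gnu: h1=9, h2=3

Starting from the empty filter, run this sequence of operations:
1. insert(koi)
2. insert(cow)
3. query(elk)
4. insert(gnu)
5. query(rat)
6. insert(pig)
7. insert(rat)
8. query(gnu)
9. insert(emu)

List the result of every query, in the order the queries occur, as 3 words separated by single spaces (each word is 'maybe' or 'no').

Start: bits=000000000000000
Op 1: insert koi -> sets bits 0 9 -> bits=100000000100000
Op 2: insert cow -> sets bits 2 7 -> bits=101000010100000
Op 3: query elk -> checks bit4=0, bit6=0 (has a 0) -> no
Op 4: insert gnu -> sets bits 3 9 -> bits=101100010100000
Op 5: query rat -> checks bit2=1, bit7=1 (all 1) -> maybe
Op 6: insert pig -> sets bits 2 6 -> bits=101100110100000
Op 7: insert rat -> sets bits 2 7 -> bits=101100110100000
Op 8: query gnu -> checks bit3=1, bit9=1 (all 1) -> maybe
Op 9: insert emu -> sets bits 0 12 -> bits=101100110100100
Query results in order: no maybe maybe

Answer: no maybe maybe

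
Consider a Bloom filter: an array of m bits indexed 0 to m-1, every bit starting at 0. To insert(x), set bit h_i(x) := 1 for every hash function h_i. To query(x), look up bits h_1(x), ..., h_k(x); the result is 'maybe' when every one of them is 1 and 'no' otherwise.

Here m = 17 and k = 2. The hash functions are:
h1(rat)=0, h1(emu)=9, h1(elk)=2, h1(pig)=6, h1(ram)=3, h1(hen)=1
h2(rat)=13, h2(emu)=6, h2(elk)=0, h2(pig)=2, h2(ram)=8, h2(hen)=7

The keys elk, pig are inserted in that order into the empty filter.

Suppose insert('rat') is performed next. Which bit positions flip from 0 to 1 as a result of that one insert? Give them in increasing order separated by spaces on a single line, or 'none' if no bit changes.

Answer: 13

Derivation:
Start: bits=00000000000000000
After insert 'elk': sets bits 0 2 -> bits=10100000000000000
After insert 'pig': sets bits 2 6 -> bits=10100010000000000
insert 'rat' would touch bits 0 13; currently bit0=1, bit13=0
Bits that are 0 among those (would change 0->1): 13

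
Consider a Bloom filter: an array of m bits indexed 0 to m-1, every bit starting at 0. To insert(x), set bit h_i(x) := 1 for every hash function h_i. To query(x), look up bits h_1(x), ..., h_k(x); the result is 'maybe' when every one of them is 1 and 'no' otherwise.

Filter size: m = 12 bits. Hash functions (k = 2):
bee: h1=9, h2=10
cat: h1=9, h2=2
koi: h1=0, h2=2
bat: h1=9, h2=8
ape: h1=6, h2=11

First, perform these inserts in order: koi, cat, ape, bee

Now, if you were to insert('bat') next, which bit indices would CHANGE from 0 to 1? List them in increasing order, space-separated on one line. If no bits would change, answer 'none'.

Start: bits=000000000000
After insert 'koi': sets bits 0 2 -> bits=101000000000
After insert 'cat': sets bits 2 9 -> bits=101000000100
After insert 'ape': sets bits 6 11 -> bits=101000100101
After insert 'bee': sets bits 9 10 -> bits=101000100111
insert 'bat' would touch bits 8 9; currently bit8=0, bit9=1
Bits that are 0 among those (would change 0->1): 8

Answer: 8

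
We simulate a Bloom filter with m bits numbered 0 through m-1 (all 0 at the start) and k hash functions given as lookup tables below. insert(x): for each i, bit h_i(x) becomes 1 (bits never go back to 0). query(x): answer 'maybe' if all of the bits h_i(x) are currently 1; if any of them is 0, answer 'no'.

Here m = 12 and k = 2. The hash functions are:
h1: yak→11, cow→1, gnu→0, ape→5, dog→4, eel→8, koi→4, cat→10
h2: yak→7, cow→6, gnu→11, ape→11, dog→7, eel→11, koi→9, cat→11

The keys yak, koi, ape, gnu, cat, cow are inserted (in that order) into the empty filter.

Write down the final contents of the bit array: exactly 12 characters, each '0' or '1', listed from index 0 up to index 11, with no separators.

Start: bits=000000000000
After insert 'yak': sets bits 7 11 -> bits=000000010001
After insert 'koi': sets bits 4 9 -> bits=000010010101
After insert 'ape': sets bits 5 11 -> bits=000011010101
After insert 'gnu': sets bits 0 11 -> bits=100011010101
After insert 'cat': sets bits 10 11 -> bits=100011010111
After insert 'cow': sets bits 1 6 -> bits=110011110111

Answer: 110011110111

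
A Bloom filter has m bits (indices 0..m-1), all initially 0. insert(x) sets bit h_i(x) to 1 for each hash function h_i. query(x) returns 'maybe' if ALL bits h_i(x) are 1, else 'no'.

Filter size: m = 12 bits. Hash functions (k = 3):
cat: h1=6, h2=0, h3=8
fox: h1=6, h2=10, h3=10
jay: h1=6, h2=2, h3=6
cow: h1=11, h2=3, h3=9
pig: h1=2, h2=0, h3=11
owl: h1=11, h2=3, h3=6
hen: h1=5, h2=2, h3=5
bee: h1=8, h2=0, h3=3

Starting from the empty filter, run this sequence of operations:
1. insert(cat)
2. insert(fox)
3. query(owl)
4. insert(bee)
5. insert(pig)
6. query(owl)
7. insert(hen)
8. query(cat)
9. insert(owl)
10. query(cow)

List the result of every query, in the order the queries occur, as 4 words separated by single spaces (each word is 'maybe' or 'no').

Start: bits=000000000000
Op 1: insert cat -> sets bits 0 6 8 -> bits=100000101000
Op 2: insert fox -> sets bits 6 10 -> bits=100000101010
Op 3: query owl -> checks bit3=0, bit6=1, bit11=0 (has a 0) -> no
Op 4: insert bee -> sets bits 0 3 8 -> bits=100100101010
Op 5: insert pig -> sets bits 0 2 11 -> bits=101100101011
Op 6: query owl -> checks bit3=1, bit6=1, bit11=1 (all 1) -> maybe
Op 7: insert hen -> sets bits 2 5 -> bits=101101101011
Op 8: query cat -> checks bit0=1, bit6=1, bit8=1 (all 1) -> maybe
Op 9: insert owl -> sets bits 3 6 11 -> bits=101101101011
Op 10: query cow -> checks bit3=1, bit9=0, bit11=1 (has a 0) -> no
Query results in order: no maybe maybe no

Answer: no maybe maybe no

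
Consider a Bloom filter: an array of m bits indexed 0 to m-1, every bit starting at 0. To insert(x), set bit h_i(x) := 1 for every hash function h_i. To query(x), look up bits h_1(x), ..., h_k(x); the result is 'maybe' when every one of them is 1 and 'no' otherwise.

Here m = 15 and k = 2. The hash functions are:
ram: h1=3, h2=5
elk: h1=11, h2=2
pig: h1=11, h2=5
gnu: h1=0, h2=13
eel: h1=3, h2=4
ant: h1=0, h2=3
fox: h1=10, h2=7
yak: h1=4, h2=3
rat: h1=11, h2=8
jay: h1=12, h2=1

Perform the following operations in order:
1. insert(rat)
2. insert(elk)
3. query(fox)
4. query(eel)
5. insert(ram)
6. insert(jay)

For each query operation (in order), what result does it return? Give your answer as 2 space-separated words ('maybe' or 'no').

Start: bits=000000000000000
Op 1: insert rat -> sets bits 8 11 -> bits=000000001001000
Op 2: insert elk -> sets bits 2 11 -> bits=001000001001000
Op 3: query fox -> checks bit7=0, bit10=0 (has a 0) -> no
Op 4: query eel -> checks bit3=0, bit4=0 (has a 0) -> no
Op 5: insert ram -> sets bits 3 5 -> bits=001101001001000
Op 6: insert jay -> sets bits 1 12 -> bits=011101001001100
Query results in order: no no

Answer: no no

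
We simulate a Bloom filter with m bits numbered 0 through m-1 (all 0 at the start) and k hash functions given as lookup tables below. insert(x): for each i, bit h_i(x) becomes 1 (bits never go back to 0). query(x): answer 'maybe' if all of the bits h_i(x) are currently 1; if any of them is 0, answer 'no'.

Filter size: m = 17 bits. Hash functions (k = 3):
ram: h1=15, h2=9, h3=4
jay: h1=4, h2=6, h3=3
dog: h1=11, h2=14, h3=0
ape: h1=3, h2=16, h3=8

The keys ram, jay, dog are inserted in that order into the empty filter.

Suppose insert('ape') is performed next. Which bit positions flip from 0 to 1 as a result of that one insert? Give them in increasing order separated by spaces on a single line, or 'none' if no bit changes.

Start: bits=00000000000000000
After insert 'ram': sets bits 4 9 15 -> bits=00001000010000010
After insert 'jay': sets bits 3 4 6 -> bits=00011010010000010
After insert 'dog': sets bits 0 11 14 -> bits=10011010010100110
insert 'ape' would touch bits 3 8 16; currently bit3=1, bit8=0, bit16=0
Bits that are 0 among those (would change 0->1): 8 16

Answer: 8 16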